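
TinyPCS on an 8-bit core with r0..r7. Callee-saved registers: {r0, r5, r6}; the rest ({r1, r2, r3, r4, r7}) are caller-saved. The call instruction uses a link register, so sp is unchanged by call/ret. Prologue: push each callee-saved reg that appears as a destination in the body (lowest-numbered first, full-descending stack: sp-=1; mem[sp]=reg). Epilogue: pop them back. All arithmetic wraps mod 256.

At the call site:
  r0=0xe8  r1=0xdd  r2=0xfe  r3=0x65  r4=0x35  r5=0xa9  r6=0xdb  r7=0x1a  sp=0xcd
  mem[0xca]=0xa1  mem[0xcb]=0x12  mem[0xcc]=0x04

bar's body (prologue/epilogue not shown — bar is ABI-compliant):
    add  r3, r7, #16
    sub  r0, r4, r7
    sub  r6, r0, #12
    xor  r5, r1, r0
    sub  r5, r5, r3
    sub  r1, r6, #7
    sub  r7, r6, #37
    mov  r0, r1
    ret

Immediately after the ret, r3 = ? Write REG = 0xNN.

prologue: push r0 → mem[0xcc]=0xe8, sp=0xcc
prologue: push r5 → mem[0xcb]=0xa9, sp=0xcb
prologue: push r6 → mem[0xca]=0xdb, sp=0xca
body[0] add  r3, r7, #16 → r3=0x2a
body[1] sub  r0, r4, r7 → r0=0x1b
body[2] sub  r6, r0, #12 → r6=0x0f
body[3] xor  r5, r1, r0 → r5=0xc6
body[4] sub  r5, r5, r3 → r5=0x9c
body[5] sub  r1, r6, #7 → r1=0x08
body[6] sub  r7, r6, #37 → r7=0xea
body[7] mov  r0, r1 → r0=0x08
epilogue: pop r6=0xdb, sp=0xcb
epilogue: pop r5=0xa9, sp=0xcc
epilogue: pop r0=0xe8, sp=0xcd
r3 is caller-saved → body value

REG = 0x2a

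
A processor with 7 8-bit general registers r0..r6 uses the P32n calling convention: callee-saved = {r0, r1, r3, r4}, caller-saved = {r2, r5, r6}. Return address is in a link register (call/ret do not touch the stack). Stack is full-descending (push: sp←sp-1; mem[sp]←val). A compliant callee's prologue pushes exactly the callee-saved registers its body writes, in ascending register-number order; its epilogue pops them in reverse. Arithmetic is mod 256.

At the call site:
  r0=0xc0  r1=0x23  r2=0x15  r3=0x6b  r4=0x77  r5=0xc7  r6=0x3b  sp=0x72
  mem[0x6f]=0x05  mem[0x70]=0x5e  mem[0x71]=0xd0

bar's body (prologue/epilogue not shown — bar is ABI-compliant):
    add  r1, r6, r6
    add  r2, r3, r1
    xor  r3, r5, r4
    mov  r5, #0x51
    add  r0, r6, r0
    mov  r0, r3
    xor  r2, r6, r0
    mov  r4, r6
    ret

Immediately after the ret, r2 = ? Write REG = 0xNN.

REG = 0x8b

prologue: push r0 → mem[0x71]=0xc0, sp=0x71
prologue: push r1 → mem[0x70]=0x23, sp=0x70
prologue: push r3 → mem[0x6f]=0x6b, sp=0x6f
prologue: push r4 → mem[0x6e]=0x77, sp=0x6e
body[0] add  r1, r6, r6 → r1=0x76
body[1] add  r2, r3, r1 → r2=0xe1
body[2] xor  r3, r5, r4 → r3=0xb0
body[3] mov  r5, #0x51 → r5=0x51
body[4] add  r0, r6, r0 → r0=0xfb
body[5] mov  r0, r3 → r0=0xb0
body[6] xor  r2, r6, r0 → r2=0x8b
body[7] mov  r4, r6 → r4=0x3b
epilogue: pop r4=0x77, sp=0x6f
epilogue: pop r3=0x6b, sp=0x70
epilogue: pop r1=0x23, sp=0x71
epilogue: pop r0=0xc0, sp=0x72
r2 is caller-saved → body value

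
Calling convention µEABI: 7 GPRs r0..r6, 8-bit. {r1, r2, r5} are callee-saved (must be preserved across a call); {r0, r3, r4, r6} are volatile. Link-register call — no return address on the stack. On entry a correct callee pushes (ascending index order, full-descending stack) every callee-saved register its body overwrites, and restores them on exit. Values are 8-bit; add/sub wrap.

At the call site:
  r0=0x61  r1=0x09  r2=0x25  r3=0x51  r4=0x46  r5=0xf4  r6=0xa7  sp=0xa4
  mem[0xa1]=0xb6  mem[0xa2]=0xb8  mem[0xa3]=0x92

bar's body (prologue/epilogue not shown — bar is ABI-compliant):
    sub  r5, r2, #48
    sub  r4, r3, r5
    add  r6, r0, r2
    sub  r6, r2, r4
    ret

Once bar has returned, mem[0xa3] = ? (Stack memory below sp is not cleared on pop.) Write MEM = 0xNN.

MEM = 0xf4

prologue: push r5 → mem[0xa3]=0xf4, sp=0xa3
body[0] sub  r5, r2, #48 → r5=0xf5
body[1] sub  r4, r3, r5 → r4=0x5c
body[2] add  r6, r0, r2 → r6=0x86
body[3] sub  r6, r2, r4 → r6=0xc9
epilogue: pop r5=0xf4, sp=0xa4
prologue pushed ['r5'] at ['0xa3']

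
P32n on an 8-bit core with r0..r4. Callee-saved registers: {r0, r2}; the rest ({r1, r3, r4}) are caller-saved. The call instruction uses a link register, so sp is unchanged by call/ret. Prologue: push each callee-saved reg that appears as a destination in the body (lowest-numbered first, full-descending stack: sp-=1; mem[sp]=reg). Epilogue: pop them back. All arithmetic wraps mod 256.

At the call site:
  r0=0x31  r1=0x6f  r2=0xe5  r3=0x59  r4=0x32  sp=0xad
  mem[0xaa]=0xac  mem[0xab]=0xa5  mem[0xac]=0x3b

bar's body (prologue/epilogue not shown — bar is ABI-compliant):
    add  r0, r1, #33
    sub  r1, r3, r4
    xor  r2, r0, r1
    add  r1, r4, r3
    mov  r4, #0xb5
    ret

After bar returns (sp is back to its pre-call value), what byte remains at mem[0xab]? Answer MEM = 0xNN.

MEM = 0xe5

prologue: push r0 -> mem[0xac]=0x31, sp=0xac
prologue: push r2 -> mem[0xab]=0xe5, sp=0xab
body[0] add  r0, r1, #33 -> r0=0x90
body[1] sub  r1, r3, r4 -> r1=0x27
body[2] xor  r2, r0, r1 -> r2=0xb7
body[3] add  r1, r4, r3 -> r1=0x8b
body[4] mov  r4, #0xb5 -> r4=0xb5
epilogue: pop r2=0xe5, sp=0xac
epilogue: pop r0=0x31, sp=0xad
prologue pushed ['r0', 'r2'] at ['0xac', '0xab']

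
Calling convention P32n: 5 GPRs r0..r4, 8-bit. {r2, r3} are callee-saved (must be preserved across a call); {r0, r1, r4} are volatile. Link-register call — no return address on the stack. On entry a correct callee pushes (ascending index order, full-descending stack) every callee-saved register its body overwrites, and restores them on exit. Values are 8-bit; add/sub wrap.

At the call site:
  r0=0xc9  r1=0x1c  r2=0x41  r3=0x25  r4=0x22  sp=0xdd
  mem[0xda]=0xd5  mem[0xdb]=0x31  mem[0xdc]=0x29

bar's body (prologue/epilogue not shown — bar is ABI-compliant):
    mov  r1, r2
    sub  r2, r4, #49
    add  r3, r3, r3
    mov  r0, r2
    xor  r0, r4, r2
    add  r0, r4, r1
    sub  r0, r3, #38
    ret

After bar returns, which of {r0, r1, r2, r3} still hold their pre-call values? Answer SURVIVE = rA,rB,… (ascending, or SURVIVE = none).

prologue: push r2 → mem[0xdc]=0x41, sp=0xdc
prologue: push r3 → mem[0xdb]=0x25, sp=0xdb
body[0] mov  r1, r2 → r1=0x41
body[1] sub  r2, r4, #49 → r2=0xf1
body[2] add  r3, r3, r3 → r3=0x4a
body[3] mov  r0, r2 → r0=0xf1
body[4] xor  r0, r4, r2 → r0=0xd3
body[5] add  r0, r4, r1 → r0=0x63
body[6] sub  r0, r3, #38 → r0=0x24
epilogue: pop r3=0x25, sp=0xdc
epilogue: pop r2=0x41, sp=0xdd
r0: caller-saved, written=True
r1: caller-saved, written=True
r2: callee-saved, written=True
r3: callee-saved, written=True

SURVIVE = r2,r3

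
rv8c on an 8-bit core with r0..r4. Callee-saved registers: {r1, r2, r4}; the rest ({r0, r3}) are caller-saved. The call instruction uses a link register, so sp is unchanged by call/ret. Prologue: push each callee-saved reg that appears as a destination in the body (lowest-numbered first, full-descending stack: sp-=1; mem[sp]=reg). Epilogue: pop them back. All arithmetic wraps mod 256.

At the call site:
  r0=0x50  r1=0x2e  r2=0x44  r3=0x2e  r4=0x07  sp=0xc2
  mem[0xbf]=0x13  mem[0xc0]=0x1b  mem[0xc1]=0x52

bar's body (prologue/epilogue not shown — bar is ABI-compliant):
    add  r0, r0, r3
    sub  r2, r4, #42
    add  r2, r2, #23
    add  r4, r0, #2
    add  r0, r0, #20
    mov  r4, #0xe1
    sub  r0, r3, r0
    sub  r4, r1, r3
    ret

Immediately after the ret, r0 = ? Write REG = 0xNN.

prologue: push r2 → mem[0xc1]=0x44, sp=0xc1
prologue: push r4 → mem[0xc0]=0x07, sp=0xc0
body[0] add  r0, r0, r3 → r0=0x7e
body[1] sub  r2, r4, #42 → r2=0xdd
body[2] add  r2, r2, #23 → r2=0xf4
body[3] add  r4, r0, #2 → r4=0x80
body[4] add  r0, r0, #20 → r0=0x92
body[5] mov  r4, #0xe1 → r4=0xe1
body[6] sub  r0, r3, r0 → r0=0x9c
body[7] sub  r4, r1, r3 → r4=0x00
epilogue: pop r4=0x07, sp=0xc1
epilogue: pop r2=0x44, sp=0xc2
r0 is caller-saved → body value

REG = 0x9c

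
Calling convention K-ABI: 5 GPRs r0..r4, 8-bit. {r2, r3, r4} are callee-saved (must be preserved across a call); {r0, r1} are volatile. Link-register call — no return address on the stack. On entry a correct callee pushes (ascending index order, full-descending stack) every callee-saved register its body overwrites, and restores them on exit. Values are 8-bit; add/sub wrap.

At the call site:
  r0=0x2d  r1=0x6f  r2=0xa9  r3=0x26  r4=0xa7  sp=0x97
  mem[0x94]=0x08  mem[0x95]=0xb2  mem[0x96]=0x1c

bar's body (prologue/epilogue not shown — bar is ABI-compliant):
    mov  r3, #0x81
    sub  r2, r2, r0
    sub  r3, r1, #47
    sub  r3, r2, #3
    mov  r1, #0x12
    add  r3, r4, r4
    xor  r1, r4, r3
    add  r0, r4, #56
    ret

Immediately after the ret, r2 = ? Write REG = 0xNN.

REG = 0xa9

prologue: push r2 -> mem[0x96]=0xa9, sp=0x96
prologue: push r3 -> mem[0x95]=0x26, sp=0x95
body[0] mov  r3, #0x81 -> r3=0x81
body[1] sub  r2, r2, r0 -> r2=0x7c
body[2] sub  r3, r1, #47 -> r3=0x40
body[3] sub  r3, r2, #3 -> r3=0x79
body[4] mov  r1, #0x12 -> r1=0x12
body[5] add  r3, r4, r4 -> r3=0x4e
body[6] xor  r1, r4, r3 -> r1=0xe9
body[7] add  r0, r4, #56 -> r0=0xdf
epilogue: pop r3=0x26, sp=0x96
epilogue: pop r2=0xa9, sp=0x97
r2 is callee-saved -> restored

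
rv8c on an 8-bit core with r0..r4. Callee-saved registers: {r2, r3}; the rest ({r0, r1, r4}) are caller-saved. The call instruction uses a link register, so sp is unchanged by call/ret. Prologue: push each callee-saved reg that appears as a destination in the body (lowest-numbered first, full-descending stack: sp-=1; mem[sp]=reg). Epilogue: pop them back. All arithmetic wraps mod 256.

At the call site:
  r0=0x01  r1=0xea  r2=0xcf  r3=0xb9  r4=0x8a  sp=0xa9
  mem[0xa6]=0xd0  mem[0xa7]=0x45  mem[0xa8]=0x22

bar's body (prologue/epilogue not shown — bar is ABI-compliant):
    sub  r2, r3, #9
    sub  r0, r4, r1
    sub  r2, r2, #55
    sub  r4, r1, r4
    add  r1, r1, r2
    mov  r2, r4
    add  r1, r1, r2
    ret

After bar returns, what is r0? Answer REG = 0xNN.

REG = 0xa0

prologue: push r2 → mem[0xa8]=0xcf, sp=0xa8
body[0] sub  r2, r3, #9 → r2=0xb0
body[1] sub  r0, r4, r1 → r0=0xa0
body[2] sub  r2, r2, #55 → r2=0x79
body[3] sub  r4, r1, r4 → r4=0x60
body[4] add  r1, r1, r2 → r1=0x63
body[5] mov  r2, r4 → r2=0x60
body[6] add  r1, r1, r2 → r1=0xc3
epilogue: pop r2=0xcf, sp=0xa9
r0 is caller-saved → body value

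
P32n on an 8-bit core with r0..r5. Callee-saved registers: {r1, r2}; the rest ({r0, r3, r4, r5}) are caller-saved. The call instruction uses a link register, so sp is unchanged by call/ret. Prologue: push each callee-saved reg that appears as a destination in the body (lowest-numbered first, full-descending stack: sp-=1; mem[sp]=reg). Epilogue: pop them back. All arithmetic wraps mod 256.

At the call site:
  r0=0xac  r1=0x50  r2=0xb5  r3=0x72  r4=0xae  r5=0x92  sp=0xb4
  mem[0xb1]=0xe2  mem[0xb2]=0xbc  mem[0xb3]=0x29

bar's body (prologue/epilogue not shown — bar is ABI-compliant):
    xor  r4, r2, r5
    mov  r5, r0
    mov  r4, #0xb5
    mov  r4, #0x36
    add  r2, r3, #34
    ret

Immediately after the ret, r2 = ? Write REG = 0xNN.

REG = 0xb5

prologue: push r2 -> mem[0xb3]=0xb5, sp=0xb3
body[0] xor  r4, r2, r5 -> r4=0x27
body[1] mov  r5, r0 -> r5=0xac
body[2] mov  r4, #0xb5 -> r4=0xb5
body[3] mov  r4, #0x36 -> r4=0x36
body[4] add  r2, r3, #34 -> r2=0x94
epilogue: pop r2=0xb5, sp=0xb4
r2 is callee-saved -> restored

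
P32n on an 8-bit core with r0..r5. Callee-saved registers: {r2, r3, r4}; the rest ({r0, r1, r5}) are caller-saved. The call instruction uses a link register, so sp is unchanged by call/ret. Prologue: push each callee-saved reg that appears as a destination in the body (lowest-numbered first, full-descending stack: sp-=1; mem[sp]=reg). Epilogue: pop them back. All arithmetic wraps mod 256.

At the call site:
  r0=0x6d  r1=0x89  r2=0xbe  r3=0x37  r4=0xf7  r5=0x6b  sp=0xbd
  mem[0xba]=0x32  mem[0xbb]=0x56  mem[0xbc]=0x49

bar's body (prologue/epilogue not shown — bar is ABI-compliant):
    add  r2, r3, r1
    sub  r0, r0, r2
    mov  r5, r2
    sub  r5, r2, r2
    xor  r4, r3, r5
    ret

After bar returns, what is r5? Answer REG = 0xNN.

prologue: push r2 -> mem[0xbc]=0xbe, sp=0xbc
prologue: push r4 -> mem[0xbb]=0xf7, sp=0xbb
body[0] add  r2, r3, r1 -> r2=0xc0
body[1] sub  r0, r0, r2 -> r0=0xad
body[2] mov  r5, r2 -> r5=0xc0
body[3] sub  r5, r2, r2 -> r5=0x00
body[4] xor  r4, r3, r5 -> r4=0x37
epilogue: pop r4=0xf7, sp=0xbc
epilogue: pop r2=0xbe, sp=0xbd
r5 is caller-saved -> body value

REG = 0x00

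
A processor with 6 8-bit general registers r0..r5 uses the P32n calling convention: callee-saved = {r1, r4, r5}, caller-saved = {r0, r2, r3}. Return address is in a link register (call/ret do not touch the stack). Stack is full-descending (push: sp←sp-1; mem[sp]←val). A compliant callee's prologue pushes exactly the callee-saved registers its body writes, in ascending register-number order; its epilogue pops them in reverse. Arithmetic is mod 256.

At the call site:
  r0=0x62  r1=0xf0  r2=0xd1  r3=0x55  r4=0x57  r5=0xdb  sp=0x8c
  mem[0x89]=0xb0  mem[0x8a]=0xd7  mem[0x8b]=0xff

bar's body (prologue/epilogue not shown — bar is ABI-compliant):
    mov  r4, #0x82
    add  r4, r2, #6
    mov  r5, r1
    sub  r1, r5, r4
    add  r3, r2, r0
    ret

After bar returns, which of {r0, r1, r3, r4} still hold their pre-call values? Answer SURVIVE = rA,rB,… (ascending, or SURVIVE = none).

SURVIVE = r0,r1,r4

prologue: push r1 → mem[0x8b]=0xf0, sp=0x8b
prologue: push r4 → mem[0x8a]=0x57, sp=0x8a
prologue: push r5 → mem[0x89]=0xdb, sp=0x89
body[0] mov  r4, #0x82 → r4=0x82
body[1] add  r4, r2, #6 → r4=0xd7
body[2] mov  r5, r1 → r5=0xf0
body[3] sub  r1, r5, r4 → r1=0x19
body[4] add  r3, r2, r0 → r3=0x33
epilogue: pop r5=0xdb, sp=0x8a
epilogue: pop r4=0x57, sp=0x8b
epilogue: pop r1=0xf0, sp=0x8c
r0: caller-saved, written=False
r1: callee-saved, written=True
r3: caller-saved, written=True
r4: callee-saved, written=True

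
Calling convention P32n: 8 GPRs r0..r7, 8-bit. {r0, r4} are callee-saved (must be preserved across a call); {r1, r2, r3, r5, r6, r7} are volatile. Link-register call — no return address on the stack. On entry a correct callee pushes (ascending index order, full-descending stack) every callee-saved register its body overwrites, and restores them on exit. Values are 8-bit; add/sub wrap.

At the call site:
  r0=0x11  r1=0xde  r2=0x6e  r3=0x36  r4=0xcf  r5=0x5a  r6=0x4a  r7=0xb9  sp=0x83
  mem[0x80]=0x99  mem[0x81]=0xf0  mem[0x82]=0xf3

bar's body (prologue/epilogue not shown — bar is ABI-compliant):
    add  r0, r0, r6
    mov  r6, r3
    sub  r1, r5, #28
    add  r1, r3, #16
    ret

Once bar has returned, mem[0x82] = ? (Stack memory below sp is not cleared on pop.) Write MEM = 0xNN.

MEM = 0x11

prologue: push r0 -> mem[0x82]=0x11, sp=0x82
body[0] add  r0, r0, r6 -> r0=0x5b
body[1] mov  r6, r3 -> r6=0x36
body[2] sub  r1, r5, #28 -> r1=0x3e
body[3] add  r1, r3, #16 -> r1=0x46
epilogue: pop r0=0x11, sp=0x83
prologue pushed ['r0'] at ['0x82']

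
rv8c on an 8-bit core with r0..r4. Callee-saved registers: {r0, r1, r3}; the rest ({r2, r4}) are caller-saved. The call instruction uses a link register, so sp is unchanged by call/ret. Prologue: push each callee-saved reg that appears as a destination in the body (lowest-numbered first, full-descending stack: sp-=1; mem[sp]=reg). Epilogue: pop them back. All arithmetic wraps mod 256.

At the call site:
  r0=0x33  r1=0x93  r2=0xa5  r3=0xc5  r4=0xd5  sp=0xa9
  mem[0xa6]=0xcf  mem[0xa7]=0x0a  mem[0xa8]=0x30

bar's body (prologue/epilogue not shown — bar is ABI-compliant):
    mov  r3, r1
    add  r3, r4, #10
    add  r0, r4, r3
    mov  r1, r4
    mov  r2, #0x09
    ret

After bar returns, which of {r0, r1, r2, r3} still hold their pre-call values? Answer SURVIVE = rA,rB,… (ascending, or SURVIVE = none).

prologue: push r0 -> mem[0xa8]=0x33, sp=0xa8
prologue: push r1 -> mem[0xa7]=0x93, sp=0xa7
prologue: push r3 -> mem[0xa6]=0xc5, sp=0xa6
body[0] mov  r3, r1 -> r3=0x93
body[1] add  r3, r4, #10 -> r3=0xdf
body[2] add  r0, r4, r3 -> r0=0xb4
body[3] mov  r1, r4 -> r1=0xd5
body[4] mov  r2, #0x09 -> r2=0x09
epilogue: pop r3=0xc5, sp=0xa7
epilogue: pop r1=0x93, sp=0xa8
epilogue: pop r0=0x33, sp=0xa9
r0: callee-saved, written=True
r1: callee-saved, written=True
r2: caller-saved, written=True
r3: callee-saved, written=True

SURVIVE = r0,r1,r3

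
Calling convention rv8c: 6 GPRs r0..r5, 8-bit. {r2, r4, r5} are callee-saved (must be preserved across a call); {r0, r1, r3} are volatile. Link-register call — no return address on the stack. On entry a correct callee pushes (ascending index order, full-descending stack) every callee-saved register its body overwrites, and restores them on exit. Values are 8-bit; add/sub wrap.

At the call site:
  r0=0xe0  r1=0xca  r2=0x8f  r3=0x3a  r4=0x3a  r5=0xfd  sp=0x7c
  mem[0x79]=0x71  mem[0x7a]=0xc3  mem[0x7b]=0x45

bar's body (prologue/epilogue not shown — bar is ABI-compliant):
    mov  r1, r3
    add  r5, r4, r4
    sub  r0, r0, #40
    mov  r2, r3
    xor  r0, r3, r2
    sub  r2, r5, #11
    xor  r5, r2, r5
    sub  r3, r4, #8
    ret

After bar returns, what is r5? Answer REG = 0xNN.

prologue: push r2 -> mem[0x7b]=0x8f, sp=0x7b
prologue: push r5 -> mem[0x7a]=0xfd, sp=0x7a
body[0] mov  r1, r3 -> r1=0x3a
body[1] add  r5, r4, r4 -> r5=0x74
body[2] sub  r0, r0, #40 -> r0=0xb8
body[3] mov  r2, r3 -> r2=0x3a
body[4] xor  r0, r3, r2 -> r0=0x00
body[5] sub  r2, r5, #11 -> r2=0x69
body[6] xor  r5, r2, r5 -> r5=0x1d
body[7] sub  r3, r4, #8 -> r3=0x32
epilogue: pop r5=0xfd, sp=0x7b
epilogue: pop r2=0x8f, sp=0x7c
r5 is callee-saved -> restored

REG = 0xfd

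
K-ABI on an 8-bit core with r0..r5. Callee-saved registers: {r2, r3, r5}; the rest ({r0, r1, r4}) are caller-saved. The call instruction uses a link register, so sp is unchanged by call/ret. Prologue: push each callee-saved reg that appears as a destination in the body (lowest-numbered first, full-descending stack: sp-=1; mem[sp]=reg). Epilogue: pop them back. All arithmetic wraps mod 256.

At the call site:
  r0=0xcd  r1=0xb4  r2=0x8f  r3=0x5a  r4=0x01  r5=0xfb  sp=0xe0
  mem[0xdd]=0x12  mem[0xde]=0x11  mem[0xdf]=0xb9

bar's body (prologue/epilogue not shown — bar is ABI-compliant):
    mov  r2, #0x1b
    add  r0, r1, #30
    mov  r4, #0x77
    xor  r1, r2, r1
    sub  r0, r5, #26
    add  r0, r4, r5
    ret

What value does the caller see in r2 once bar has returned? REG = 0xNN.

REG = 0x8f

prologue: push r2 → mem[0xdf]=0x8f, sp=0xdf
body[0] mov  r2, #0x1b → r2=0x1b
body[1] add  r0, r1, #30 → r0=0xd2
body[2] mov  r4, #0x77 → r4=0x77
body[3] xor  r1, r2, r1 → r1=0xaf
body[4] sub  r0, r5, #26 → r0=0xe1
body[5] add  r0, r4, r5 → r0=0x72
epilogue: pop r2=0x8f, sp=0xe0
r2 is callee-saved → restored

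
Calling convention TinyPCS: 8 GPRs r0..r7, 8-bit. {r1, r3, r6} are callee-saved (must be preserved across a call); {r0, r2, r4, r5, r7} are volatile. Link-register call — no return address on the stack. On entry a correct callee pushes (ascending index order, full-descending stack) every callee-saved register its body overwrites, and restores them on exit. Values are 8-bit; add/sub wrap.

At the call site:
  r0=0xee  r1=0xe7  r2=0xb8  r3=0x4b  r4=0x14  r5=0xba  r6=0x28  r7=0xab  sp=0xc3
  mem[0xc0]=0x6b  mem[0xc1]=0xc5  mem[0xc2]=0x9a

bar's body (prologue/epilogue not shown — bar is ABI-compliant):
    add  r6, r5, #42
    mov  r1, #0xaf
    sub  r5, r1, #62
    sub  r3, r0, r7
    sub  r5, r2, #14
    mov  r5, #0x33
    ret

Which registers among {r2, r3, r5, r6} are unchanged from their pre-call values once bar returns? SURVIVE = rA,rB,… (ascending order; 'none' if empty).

SURVIVE = r2,r3,r6

prologue: push r1 -> mem[0xc2]=0xe7, sp=0xc2
prologue: push r3 -> mem[0xc1]=0x4b, sp=0xc1
prologue: push r6 -> mem[0xc0]=0x28, sp=0xc0
body[0] add  r6, r5, #42 -> r6=0xe4
body[1] mov  r1, #0xaf -> r1=0xaf
body[2] sub  r5, r1, #62 -> r5=0x71
body[3] sub  r3, r0, r7 -> r3=0x43
body[4] sub  r5, r2, #14 -> r5=0xaa
body[5] mov  r5, #0x33 -> r5=0x33
epilogue: pop r6=0x28, sp=0xc1
epilogue: pop r3=0x4b, sp=0xc2
epilogue: pop r1=0xe7, sp=0xc3
r2: caller-saved, written=False
r3: callee-saved, written=True
r5: caller-saved, written=True
r6: callee-saved, written=True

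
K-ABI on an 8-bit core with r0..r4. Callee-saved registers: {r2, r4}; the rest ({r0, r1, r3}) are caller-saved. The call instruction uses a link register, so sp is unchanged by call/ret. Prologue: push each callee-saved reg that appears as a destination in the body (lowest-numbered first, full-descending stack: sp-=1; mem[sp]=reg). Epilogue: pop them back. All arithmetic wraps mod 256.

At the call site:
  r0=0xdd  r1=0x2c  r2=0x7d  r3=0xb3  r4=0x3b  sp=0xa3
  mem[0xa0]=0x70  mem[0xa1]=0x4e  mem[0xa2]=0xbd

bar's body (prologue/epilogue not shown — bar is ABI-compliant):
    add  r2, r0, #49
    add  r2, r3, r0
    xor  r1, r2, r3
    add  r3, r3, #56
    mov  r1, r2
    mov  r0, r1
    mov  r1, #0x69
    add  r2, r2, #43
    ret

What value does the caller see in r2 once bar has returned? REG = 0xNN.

prologue: push r2 -> mem[0xa2]=0x7d, sp=0xa2
body[0] add  r2, r0, #49 -> r2=0x0e
body[1] add  r2, r3, r0 -> r2=0x90
body[2] xor  r1, r2, r3 -> r1=0x23
body[3] add  r3, r3, #56 -> r3=0xeb
body[4] mov  r1, r2 -> r1=0x90
body[5] mov  r0, r1 -> r0=0x90
body[6] mov  r1, #0x69 -> r1=0x69
body[7] add  r2, r2, #43 -> r2=0xbb
epilogue: pop r2=0x7d, sp=0xa3
r2 is callee-saved -> restored

REG = 0x7d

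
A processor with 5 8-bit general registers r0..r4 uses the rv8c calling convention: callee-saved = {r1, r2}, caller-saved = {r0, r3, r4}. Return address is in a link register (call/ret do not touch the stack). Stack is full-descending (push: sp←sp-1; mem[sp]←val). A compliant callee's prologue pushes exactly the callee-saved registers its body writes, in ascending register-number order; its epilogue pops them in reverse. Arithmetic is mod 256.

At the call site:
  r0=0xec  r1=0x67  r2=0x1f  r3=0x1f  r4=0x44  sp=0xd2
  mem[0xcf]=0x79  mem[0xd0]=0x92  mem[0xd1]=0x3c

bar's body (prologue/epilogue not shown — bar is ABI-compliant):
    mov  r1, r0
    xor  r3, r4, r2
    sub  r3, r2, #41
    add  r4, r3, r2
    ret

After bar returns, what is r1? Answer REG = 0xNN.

REG = 0x67

prologue: push r1 -> mem[0xd1]=0x67, sp=0xd1
body[0] mov  r1, r0 -> r1=0xec
body[1] xor  r3, r4, r2 -> r3=0x5b
body[2] sub  r3, r2, #41 -> r3=0xf6
body[3] add  r4, r3, r2 -> r4=0x15
epilogue: pop r1=0x67, sp=0xd2
r1 is callee-saved -> restored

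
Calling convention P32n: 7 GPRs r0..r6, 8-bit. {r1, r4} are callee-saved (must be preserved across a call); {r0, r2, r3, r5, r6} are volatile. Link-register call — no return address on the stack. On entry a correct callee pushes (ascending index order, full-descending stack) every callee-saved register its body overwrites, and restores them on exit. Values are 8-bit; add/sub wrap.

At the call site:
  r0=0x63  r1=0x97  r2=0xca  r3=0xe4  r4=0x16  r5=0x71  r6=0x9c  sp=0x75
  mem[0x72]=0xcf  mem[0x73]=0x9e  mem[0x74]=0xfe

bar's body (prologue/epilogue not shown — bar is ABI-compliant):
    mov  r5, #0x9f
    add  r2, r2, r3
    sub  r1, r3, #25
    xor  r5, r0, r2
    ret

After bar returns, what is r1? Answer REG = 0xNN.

REG = 0x97

prologue: push r1 -> mem[0x74]=0x97, sp=0x74
body[0] mov  r5, #0x9f -> r5=0x9f
body[1] add  r2, r2, r3 -> r2=0xae
body[2] sub  r1, r3, #25 -> r1=0xcb
body[3] xor  r5, r0, r2 -> r5=0xcd
epilogue: pop r1=0x97, sp=0x75
r1 is callee-saved -> restored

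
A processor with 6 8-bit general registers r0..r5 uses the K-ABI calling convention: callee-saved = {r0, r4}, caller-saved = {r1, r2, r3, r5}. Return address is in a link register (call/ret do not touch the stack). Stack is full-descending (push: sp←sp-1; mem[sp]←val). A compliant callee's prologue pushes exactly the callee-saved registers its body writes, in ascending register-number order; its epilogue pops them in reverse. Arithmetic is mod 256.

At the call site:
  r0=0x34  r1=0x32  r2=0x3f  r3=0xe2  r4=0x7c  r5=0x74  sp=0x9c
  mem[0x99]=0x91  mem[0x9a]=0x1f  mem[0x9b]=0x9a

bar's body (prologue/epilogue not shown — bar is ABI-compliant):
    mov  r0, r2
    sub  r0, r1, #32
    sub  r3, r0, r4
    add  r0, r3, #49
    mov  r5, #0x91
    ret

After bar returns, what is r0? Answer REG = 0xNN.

prologue: push r0 → mem[0x9b]=0x34, sp=0x9b
body[0] mov  r0, r2 → r0=0x3f
body[1] sub  r0, r1, #32 → r0=0x12
body[2] sub  r3, r0, r4 → r3=0x96
body[3] add  r0, r3, #49 → r0=0xc7
body[4] mov  r5, #0x91 → r5=0x91
epilogue: pop r0=0x34, sp=0x9c
r0 is callee-saved → restored

REG = 0x34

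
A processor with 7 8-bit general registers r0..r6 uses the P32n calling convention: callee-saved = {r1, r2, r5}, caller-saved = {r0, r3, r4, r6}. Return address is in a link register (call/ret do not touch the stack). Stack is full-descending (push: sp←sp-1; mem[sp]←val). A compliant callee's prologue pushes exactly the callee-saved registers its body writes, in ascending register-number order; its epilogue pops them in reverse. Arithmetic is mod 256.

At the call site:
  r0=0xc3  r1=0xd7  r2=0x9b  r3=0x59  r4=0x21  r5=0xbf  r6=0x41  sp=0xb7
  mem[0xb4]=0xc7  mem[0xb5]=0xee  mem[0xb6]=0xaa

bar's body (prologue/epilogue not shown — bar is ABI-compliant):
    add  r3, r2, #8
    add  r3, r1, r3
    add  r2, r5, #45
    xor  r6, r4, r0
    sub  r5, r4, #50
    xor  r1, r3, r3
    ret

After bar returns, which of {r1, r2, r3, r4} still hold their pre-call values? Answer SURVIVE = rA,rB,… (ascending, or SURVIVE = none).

SURVIVE = r1,r2,r4

prologue: push r1 → mem[0xb6]=0xd7, sp=0xb6
prologue: push r2 → mem[0xb5]=0x9b, sp=0xb5
prologue: push r5 → mem[0xb4]=0xbf, sp=0xb4
body[0] add  r3, r2, #8 → r3=0xa3
body[1] add  r3, r1, r3 → r3=0x7a
body[2] add  r2, r5, #45 → r2=0xec
body[3] xor  r6, r4, r0 → r6=0xe2
body[4] sub  r5, r4, #50 → r5=0xef
body[5] xor  r1, r3, r3 → r1=0x00
epilogue: pop r5=0xbf, sp=0xb5
epilogue: pop r2=0x9b, sp=0xb6
epilogue: pop r1=0xd7, sp=0xb7
r1: callee-saved, written=True
r2: callee-saved, written=True
r3: caller-saved, written=True
r4: caller-saved, written=False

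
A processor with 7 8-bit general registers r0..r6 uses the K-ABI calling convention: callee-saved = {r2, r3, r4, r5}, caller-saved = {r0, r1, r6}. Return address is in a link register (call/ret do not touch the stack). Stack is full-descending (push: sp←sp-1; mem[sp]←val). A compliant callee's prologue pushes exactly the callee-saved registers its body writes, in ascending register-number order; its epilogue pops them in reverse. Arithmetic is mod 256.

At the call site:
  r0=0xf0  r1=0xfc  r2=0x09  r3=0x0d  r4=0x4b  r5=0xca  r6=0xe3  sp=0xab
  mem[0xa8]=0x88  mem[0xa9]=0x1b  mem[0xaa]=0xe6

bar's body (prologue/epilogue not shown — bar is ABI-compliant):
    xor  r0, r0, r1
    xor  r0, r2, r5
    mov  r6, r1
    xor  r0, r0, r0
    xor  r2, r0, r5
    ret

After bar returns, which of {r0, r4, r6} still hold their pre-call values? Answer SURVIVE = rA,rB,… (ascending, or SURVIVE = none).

prologue: push r2 -> mem[0xaa]=0x09, sp=0xaa
body[0] xor  r0, r0, r1 -> r0=0x0c
body[1] xor  r0, r2, r5 -> r0=0xc3
body[2] mov  r6, r1 -> r6=0xfc
body[3] xor  r0, r0, r0 -> r0=0x00
body[4] xor  r2, r0, r5 -> r2=0xca
epilogue: pop r2=0x09, sp=0xab
r0: caller-saved, written=True
r4: callee-saved, written=False
r6: caller-saved, written=True

SURVIVE = r4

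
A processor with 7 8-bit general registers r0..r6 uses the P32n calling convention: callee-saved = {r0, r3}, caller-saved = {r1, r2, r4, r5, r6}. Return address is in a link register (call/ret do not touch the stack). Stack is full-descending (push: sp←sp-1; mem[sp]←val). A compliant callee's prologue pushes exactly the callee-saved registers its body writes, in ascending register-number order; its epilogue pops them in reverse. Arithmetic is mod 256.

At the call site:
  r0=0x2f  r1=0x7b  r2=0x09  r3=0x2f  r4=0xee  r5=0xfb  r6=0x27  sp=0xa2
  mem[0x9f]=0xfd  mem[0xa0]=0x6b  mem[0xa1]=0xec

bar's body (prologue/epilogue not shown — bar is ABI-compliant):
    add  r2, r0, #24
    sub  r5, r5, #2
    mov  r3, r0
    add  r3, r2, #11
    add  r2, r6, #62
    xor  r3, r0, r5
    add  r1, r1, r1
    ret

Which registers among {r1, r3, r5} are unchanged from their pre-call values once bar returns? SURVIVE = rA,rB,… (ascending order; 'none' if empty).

SURVIVE = r3

prologue: push r3 → mem[0xa1]=0x2f, sp=0xa1
body[0] add  r2, r0, #24 → r2=0x47
body[1] sub  r5, r5, #2 → r5=0xf9
body[2] mov  r3, r0 → r3=0x2f
body[3] add  r3, r2, #11 → r3=0x52
body[4] add  r2, r6, #62 → r2=0x65
body[5] xor  r3, r0, r5 → r3=0xd6
body[6] add  r1, r1, r1 → r1=0xf6
epilogue: pop r3=0x2f, sp=0xa2
r1: caller-saved, written=True
r3: callee-saved, written=True
r5: caller-saved, written=True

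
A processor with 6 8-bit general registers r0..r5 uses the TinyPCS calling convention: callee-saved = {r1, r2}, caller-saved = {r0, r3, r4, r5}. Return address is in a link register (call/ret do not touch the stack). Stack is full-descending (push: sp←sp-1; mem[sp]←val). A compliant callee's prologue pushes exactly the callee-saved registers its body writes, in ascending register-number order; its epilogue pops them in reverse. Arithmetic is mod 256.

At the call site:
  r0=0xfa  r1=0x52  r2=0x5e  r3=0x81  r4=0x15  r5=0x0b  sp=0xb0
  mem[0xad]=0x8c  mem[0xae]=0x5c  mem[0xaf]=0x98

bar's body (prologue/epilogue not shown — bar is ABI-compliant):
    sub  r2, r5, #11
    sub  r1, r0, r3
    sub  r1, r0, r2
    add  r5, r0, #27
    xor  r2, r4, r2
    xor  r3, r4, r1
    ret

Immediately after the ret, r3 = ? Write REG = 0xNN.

prologue: push r1 -> mem[0xaf]=0x52, sp=0xaf
prologue: push r2 -> mem[0xae]=0x5e, sp=0xae
body[0] sub  r2, r5, #11 -> r2=0x00
body[1] sub  r1, r0, r3 -> r1=0x79
body[2] sub  r1, r0, r2 -> r1=0xfa
body[3] add  r5, r0, #27 -> r5=0x15
body[4] xor  r2, r4, r2 -> r2=0x15
body[5] xor  r3, r4, r1 -> r3=0xef
epilogue: pop r2=0x5e, sp=0xaf
epilogue: pop r1=0x52, sp=0xb0
r3 is caller-saved -> body value

REG = 0xef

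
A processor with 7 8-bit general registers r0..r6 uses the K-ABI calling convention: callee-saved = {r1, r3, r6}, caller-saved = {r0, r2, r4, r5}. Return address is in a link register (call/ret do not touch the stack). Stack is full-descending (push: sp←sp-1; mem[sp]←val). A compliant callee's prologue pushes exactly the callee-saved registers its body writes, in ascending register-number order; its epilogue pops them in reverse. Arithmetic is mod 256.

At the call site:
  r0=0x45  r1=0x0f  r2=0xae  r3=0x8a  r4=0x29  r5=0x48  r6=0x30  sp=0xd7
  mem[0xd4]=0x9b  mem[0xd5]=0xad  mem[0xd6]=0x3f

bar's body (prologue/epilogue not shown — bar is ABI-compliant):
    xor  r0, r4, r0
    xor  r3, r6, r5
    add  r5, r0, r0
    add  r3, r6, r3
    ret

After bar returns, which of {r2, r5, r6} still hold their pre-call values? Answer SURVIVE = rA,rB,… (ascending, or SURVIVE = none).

prologue: push r3 -> mem[0xd6]=0x8a, sp=0xd6
body[0] xor  r0, r4, r0 -> r0=0x6c
body[1] xor  r3, r6, r5 -> r3=0x78
body[2] add  r5, r0, r0 -> r5=0xd8
body[3] add  r3, r6, r3 -> r3=0xa8
epilogue: pop r3=0x8a, sp=0xd7
r2: caller-saved, written=False
r5: caller-saved, written=True
r6: callee-saved, written=False

SURVIVE = r2,r6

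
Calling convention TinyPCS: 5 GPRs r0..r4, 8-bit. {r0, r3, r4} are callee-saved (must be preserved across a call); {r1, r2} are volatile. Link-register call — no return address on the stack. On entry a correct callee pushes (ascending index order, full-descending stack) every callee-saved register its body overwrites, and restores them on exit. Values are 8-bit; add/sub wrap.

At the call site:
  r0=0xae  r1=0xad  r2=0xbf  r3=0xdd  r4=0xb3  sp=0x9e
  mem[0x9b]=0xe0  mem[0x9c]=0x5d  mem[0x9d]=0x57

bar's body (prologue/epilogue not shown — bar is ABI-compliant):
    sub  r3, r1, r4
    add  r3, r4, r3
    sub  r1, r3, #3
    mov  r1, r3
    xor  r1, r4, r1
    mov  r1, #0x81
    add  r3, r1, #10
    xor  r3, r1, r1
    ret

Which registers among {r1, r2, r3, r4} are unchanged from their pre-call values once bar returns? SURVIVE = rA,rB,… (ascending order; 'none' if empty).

SURVIVE = r2,r3,r4

prologue: push r3 -> mem[0x9d]=0xdd, sp=0x9d
body[0] sub  r3, r1, r4 -> r3=0xfa
body[1] add  r3, r4, r3 -> r3=0xad
body[2] sub  r1, r3, #3 -> r1=0xaa
body[3] mov  r1, r3 -> r1=0xad
body[4] xor  r1, r4, r1 -> r1=0x1e
body[5] mov  r1, #0x81 -> r1=0x81
body[6] add  r3, r1, #10 -> r3=0x8b
body[7] xor  r3, r1, r1 -> r3=0x00
epilogue: pop r3=0xdd, sp=0x9e
r1: caller-saved, written=True
r2: caller-saved, written=False
r3: callee-saved, written=True
r4: callee-saved, written=False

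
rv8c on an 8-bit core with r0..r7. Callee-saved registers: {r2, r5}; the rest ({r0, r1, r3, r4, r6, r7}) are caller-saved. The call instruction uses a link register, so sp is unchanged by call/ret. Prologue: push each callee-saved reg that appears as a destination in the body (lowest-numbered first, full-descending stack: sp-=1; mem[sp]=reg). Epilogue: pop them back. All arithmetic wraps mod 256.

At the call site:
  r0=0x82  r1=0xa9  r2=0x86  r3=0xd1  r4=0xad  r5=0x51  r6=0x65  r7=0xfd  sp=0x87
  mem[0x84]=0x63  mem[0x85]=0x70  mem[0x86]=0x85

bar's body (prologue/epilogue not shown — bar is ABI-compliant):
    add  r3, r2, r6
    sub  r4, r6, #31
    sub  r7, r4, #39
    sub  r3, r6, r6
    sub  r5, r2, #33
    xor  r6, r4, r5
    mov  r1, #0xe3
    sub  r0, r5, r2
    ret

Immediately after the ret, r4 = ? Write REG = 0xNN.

prologue: push r5 → mem[0x86]=0x51, sp=0x86
body[0] add  r3, r2, r6 → r3=0xeb
body[1] sub  r4, r6, #31 → r4=0x46
body[2] sub  r7, r4, #39 → r7=0x1f
body[3] sub  r3, r6, r6 → r3=0x00
body[4] sub  r5, r2, #33 → r5=0x65
body[5] xor  r6, r4, r5 → r6=0x23
body[6] mov  r1, #0xe3 → r1=0xe3
body[7] sub  r0, r5, r2 → r0=0xdf
epilogue: pop r5=0x51, sp=0x87
r4 is caller-saved → body value

REG = 0x46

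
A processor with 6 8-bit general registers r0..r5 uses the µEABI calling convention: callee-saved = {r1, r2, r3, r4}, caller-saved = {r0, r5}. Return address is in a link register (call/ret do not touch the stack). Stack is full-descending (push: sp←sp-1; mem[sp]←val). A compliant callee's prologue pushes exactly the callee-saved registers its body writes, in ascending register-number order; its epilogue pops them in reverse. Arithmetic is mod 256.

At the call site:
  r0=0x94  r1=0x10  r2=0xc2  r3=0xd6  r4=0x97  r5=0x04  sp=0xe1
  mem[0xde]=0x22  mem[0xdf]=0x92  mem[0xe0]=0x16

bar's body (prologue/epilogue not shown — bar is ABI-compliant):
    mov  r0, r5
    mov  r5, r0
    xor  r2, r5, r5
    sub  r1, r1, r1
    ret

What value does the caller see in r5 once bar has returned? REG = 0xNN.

REG = 0x04

prologue: push r1 -> mem[0xe0]=0x10, sp=0xe0
prologue: push r2 -> mem[0xdf]=0xc2, sp=0xdf
body[0] mov  r0, r5 -> r0=0x04
body[1] mov  r5, r0 -> r5=0x04
body[2] xor  r2, r5, r5 -> r2=0x00
body[3] sub  r1, r1, r1 -> r1=0x00
epilogue: pop r2=0xc2, sp=0xe0
epilogue: pop r1=0x10, sp=0xe1
r5 is caller-saved -> body value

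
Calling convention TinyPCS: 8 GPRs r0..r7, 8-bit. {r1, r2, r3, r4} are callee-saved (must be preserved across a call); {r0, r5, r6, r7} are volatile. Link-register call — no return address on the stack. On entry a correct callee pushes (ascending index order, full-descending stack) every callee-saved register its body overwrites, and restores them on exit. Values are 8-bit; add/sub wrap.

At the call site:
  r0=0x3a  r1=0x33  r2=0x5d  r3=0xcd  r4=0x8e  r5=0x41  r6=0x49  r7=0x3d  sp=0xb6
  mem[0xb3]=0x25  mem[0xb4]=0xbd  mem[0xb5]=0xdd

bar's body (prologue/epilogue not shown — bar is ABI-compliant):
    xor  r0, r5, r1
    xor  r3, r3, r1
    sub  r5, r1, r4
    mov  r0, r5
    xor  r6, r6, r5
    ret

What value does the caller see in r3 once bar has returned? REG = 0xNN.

REG = 0xcd

prologue: push r3 → mem[0xb5]=0xcd, sp=0xb5
body[0] xor  r0, r5, r1 → r0=0x72
body[1] xor  r3, r3, r1 → r3=0xfe
body[2] sub  r5, r1, r4 → r5=0xa5
body[3] mov  r0, r5 → r0=0xa5
body[4] xor  r6, r6, r5 → r6=0xec
epilogue: pop r3=0xcd, sp=0xb6
r3 is callee-saved → restored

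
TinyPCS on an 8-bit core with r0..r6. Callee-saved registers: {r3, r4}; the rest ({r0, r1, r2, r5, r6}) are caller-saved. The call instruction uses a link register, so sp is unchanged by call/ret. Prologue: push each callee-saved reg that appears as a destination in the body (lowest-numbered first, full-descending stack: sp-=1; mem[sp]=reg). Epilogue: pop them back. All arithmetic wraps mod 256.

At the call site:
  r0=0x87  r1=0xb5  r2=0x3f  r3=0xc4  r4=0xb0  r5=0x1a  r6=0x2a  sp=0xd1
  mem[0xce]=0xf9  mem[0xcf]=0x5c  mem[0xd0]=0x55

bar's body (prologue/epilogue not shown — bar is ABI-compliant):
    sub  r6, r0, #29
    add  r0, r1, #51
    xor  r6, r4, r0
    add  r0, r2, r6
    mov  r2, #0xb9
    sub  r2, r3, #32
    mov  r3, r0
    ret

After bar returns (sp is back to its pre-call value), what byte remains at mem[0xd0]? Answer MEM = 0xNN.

prologue: push r3 -> mem[0xd0]=0xc4, sp=0xd0
body[0] sub  r6, r0, #29 -> r6=0x6a
body[1] add  r0, r1, #51 -> r0=0xe8
body[2] xor  r6, r4, r0 -> r6=0x58
body[3] add  r0, r2, r6 -> r0=0x97
body[4] mov  r2, #0xb9 -> r2=0xb9
body[5] sub  r2, r3, #32 -> r2=0xa4
body[6] mov  r3, r0 -> r3=0x97
epilogue: pop r3=0xc4, sp=0xd1
prologue pushed ['r3'] at ['0xd0']

MEM = 0xc4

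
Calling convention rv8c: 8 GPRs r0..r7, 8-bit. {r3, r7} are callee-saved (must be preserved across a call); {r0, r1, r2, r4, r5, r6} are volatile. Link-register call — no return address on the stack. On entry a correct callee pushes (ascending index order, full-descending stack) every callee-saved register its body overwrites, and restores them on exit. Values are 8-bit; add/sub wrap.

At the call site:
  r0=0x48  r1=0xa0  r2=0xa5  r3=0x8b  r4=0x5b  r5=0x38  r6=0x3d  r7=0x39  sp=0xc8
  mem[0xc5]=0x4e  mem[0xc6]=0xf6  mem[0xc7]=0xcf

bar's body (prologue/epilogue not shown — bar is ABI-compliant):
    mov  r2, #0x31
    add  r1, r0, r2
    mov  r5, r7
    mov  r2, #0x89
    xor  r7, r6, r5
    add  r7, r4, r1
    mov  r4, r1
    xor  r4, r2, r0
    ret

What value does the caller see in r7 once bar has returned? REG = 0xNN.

prologue: push r7 -> mem[0xc7]=0x39, sp=0xc7
body[0] mov  r2, #0x31 -> r2=0x31
body[1] add  r1, r0, r2 -> r1=0x79
body[2] mov  r5, r7 -> r5=0x39
body[3] mov  r2, #0x89 -> r2=0x89
body[4] xor  r7, r6, r5 -> r7=0x04
body[5] add  r7, r4, r1 -> r7=0xd4
body[6] mov  r4, r1 -> r4=0x79
body[7] xor  r4, r2, r0 -> r4=0xc1
epilogue: pop r7=0x39, sp=0xc8
r7 is callee-saved -> restored

REG = 0x39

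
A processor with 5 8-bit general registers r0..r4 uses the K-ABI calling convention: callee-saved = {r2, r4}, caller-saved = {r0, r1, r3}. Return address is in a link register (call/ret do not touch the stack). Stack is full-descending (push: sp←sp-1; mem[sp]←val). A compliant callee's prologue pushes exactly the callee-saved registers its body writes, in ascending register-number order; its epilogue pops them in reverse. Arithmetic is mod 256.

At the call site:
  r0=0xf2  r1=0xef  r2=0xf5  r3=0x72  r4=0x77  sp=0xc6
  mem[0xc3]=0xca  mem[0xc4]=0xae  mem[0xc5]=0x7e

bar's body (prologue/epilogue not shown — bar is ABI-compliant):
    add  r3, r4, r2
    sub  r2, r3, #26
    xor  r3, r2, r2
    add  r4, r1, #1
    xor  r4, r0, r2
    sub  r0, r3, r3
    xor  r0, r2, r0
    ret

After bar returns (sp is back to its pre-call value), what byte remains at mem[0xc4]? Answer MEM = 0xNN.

MEM = 0x77

prologue: push r2 -> mem[0xc5]=0xf5, sp=0xc5
prologue: push r4 -> mem[0xc4]=0x77, sp=0xc4
body[0] add  r3, r4, r2 -> r3=0x6c
body[1] sub  r2, r3, #26 -> r2=0x52
body[2] xor  r3, r2, r2 -> r3=0x00
body[3] add  r4, r1, #1 -> r4=0xf0
body[4] xor  r4, r0, r2 -> r4=0xa0
body[5] sub  r0, r3, r3 -> r0=0x00
body[6] xor  r0, r2, r0 -> r0=0x52
epilogue: pop r4=0x77, sp=0xc5
epilogue: pop r2=0xf5, sp=0xc6
prologue pushed ['r2', 'r4'] at ['0xc5', '0xc4']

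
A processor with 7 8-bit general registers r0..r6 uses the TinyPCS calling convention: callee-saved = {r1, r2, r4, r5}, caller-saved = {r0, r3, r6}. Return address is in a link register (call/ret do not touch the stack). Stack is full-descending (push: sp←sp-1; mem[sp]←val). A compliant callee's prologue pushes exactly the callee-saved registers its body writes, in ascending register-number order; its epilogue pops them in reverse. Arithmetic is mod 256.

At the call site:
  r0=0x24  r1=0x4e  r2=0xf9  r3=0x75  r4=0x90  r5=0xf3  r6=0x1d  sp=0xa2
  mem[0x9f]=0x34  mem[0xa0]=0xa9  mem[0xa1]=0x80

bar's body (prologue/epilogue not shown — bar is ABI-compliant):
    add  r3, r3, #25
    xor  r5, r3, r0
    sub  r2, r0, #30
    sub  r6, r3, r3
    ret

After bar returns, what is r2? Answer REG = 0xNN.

REG = 0xf9

prologue: push r2 -> mem[0xa1]=0xf9, sp=0xa1
prologue: push r5 -> mem[0xa0]=0xf3, sp=0xa0
body[0] add  r3, r3, #25 -> r3=0x8e
body[1] xor  r5, r3, r0 -> r5=0xaa
body[2] sub  r2, r0, #30 -> r2=0x06
body[3] sub  r6, r3, r3 -> r6=0x00
epilogue: pop r5=0xf3, sp=0xa1
epilogue: pop r2=0xf9, sp=0xa2
r2 is callee-saved -> restored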